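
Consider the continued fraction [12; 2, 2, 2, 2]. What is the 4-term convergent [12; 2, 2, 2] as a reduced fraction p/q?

a_0 = 12: 12/1
a_1 = 2: 25/2
a_2 = 2: 62/5
a_3 = 2: 149/12

149/12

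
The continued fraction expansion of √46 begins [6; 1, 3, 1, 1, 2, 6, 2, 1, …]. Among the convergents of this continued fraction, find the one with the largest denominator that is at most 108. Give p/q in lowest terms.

a_0 = 6: 6/1  (≤ bound)
a_1 = 1: 7/1  (≤ bound)
a_2 = 3: 27/4  (≤ bound)
a_3 = 1: 34/5  (≤ bound)
a_4 = 1: 61/9  (≤ bound)
a_5 = 2: 156/23  (≤ bound)
a_6 = 6: 997/147  (> 108, stop)

156/23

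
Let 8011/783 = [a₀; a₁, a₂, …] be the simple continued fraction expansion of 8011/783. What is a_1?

8011 = 10·783 + 181, so a_0 = 10
783 = 4·181 + 59, so a_1 = 4

4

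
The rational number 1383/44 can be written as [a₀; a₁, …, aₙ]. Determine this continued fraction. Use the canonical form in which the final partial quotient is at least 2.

1383 = 31·44 + 19, so a_0 = 31
44 = 2·19 + 6, so a_1 = 2
19 = 3·6 + 1, so a_2 = 3
6 = 6·1 + 0, so a_3 = 6

[31; 2, 3, 6]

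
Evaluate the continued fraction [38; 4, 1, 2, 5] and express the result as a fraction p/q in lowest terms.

Work from the innermost term outward:
Start with 5.
2 + 1/(5/1) = 2 + 1/5 = 11/5
1 + 1/(11/5) = 1 + 5/11 = 16/11
4 + 1/(16/11) = 4 + 11/16 = 75/16
38 + 1/(75/16) = 38 + 16/75 = 2866/75

2866/75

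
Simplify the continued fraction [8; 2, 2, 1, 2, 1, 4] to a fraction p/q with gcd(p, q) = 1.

1036/123

Work from the innermost term outward:
Start with 4.
1 + 1/(4/1) = 1 + 1/4 = 5/4
2 + 1/(5/4) = 2 + 4/5 = 14/5
1 + 1/(14/5) = 1 + 5/14 = 19/14
2 + 1/(19/14) = 2 + 14/19 = 52/19
2 + 1/(52/19) = 2 + 19/52 = 123/52
8 + 1/(123/52) = 8 + 52/123 = 1036/123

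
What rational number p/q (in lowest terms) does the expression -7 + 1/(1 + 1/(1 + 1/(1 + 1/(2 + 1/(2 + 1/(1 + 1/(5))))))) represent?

Start with 5.
1 + 1/(5/1) = 1 + 1/5 = 6/5
2 + 1/(6/5) = 2 + 5/6 = 17/6
2 + 1/(17/6) = 2 + 6/17 = 40/17
1 + 1/(40/17) = 1 + 17/40 = 57/40
1 + 1/(57/40) = 1 + 40/57 = 97/57
1 + 1/(97/57) = 1 + 57/97 = 154/97
-7 + 1/(154/97) = -7 + 97/154 = -981/154

-981/154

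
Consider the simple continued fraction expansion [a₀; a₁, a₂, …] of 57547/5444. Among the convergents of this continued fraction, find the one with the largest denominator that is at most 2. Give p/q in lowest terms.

List convergents until the denominator exceeds the bound:
a_0 = 10: 10/1  (≤ bound)
a_1 = 1: 11/1  (≤ bound)
a_2 = 1: 21/2  (≤ bound)
a_3 = 3: 74/7  (> 2, stop)

21/2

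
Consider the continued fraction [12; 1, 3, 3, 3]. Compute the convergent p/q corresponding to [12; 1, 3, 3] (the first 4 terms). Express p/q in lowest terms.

166/13

a_0 = 12: 12/1
a_1 = 1: 13/1
a_2 = 3: 51/4
a_3 = 3: 166/13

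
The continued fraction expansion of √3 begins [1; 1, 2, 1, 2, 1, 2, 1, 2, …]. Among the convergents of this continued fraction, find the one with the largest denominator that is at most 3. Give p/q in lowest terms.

List convergents until the denominator exceeds the bound:
a_0 = 1: 1/1  (≤ bound)
a_1 = 1: 2/1  (≤ bound)
a_2 = 2: 5/3  (≤ bound)
a_3 = 1: 7/4  (> 3, stop)

5/3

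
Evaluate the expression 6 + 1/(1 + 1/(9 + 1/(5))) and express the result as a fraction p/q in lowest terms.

352/51

Use the convergent recurrence hₖ = aₖ·hₖ₋₁ + hₖ₋₂ (and likewise for the denominators kₖ):
a_0 = 6: 6/1
a_1 = 1: 7/1
a_2 = 9: 69/10
a_3 = 5: 352/51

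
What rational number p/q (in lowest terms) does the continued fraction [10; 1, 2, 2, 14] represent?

1082/101

Start with 14.
2 + 1/(14/1) = 2 + 1/14 = 29/14
2 + 1/(29/14) = 2 + 14/29 = 72/29
1 + 1/(72/29) = 1 + 29/72 = 101/72
10 + 1/(101/72) = 10 + 72/101 = 1082/101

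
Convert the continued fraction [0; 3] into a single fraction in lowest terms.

Collapse the nested fraction from the inside out:
Start with 3.
0 + 1/(3/1) = 0 + 1/3 = 1/3

1/3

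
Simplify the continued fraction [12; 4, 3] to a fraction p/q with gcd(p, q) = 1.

Start with 3.
4 + 1/(3/1) = 4 + 1/3 = 13/3
12 + 1/(13/3) = 12 + 3/13 = 159/13

159/13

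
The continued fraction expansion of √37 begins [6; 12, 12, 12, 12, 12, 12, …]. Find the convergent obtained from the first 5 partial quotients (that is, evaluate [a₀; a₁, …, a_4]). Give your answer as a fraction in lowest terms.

Use the convergent recurrence hₖ = aₖ·hₖ₋₁ + hₖ₋₂ (and likewise for the denominators kₖ):
a_0 = 6: 6/1
a_1 = 12: 73/12
a_2 = 12: 882/145
a_3 = 12: 10657/1752
a_4 = 12: 128766/21169

128766/21169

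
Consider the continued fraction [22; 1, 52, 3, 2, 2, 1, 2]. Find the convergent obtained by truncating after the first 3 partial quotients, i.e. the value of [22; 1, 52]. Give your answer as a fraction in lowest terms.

1218/53

Starting at the tail and folding back:
Start with 52.
1 + 1/(52/1) = 1 + 1/52 = 53/52
22 + 1/(53/52) = 22 + 52/53 = 1218/53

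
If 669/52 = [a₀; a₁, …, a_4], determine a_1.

1

Apply division with remainder until the remainder is 0:
669 = 12·52 + 45, so a_0 = 12
52 = 1·45 + 7, so a_1 = 1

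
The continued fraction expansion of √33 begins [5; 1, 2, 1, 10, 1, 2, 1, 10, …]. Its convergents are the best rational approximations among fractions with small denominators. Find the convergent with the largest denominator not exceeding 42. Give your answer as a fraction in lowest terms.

a_0 = 5: 5/1  (≤ bound)
a_1 = 1: 6/1  (≤ bound)
a_2 = 2: 17/3  (≤ bound)
a_3 = 1: 23/4  (≤ bound)
a_4 = 10: 247/43  (> 42, stop)

23/4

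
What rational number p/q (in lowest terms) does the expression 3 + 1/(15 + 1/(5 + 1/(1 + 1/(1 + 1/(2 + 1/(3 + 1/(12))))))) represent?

54355/17729

a_0 = 3: 3/1
a_1 = 15: 46/15
a_2 = 5: 233/76
a_3 = 1: 279/91
a_4 = 1: 512/167
a_5 = 2: 1303/425
a_6 = 3: 4421/1442
a_7 = 12: 54355/17729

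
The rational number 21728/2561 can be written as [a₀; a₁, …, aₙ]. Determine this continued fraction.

[8; 2, 15, 3, 4, 6]

Apply division with remainder until the remainder is 0:
21728 = 8·2561 + 1240, so a_0 = 8
2561 = 2·1240 + 81, so a_1 = 2
1240 = 15·81 + 25, so a_2 = 15
81 = 3·25 + 6, so a_3 = 3
25 = 4·6 + 1, so a_4 = 4
6 = 6·1 + 0, so a_5 = 6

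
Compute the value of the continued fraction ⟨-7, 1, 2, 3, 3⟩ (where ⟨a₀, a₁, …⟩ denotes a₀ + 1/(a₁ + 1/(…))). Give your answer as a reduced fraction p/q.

-208/33

Use the convergent recurrence hₖ = aₖ·hₖ₋₁ + hₖ₋₂ (and likewise for the denominators kₖ):
a_0 = -7: -7/1
a_1 = 1: -6/1
a_2 = 2: -19/3
a_3 = 3: -63/10
a_4 = 3: -208/33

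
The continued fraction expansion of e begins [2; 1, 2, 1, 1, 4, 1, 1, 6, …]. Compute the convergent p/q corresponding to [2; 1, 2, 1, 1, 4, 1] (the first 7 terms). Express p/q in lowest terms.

106/39

Compute successive convergents:
a_0 = 2: 2/1
a_1 = 1: 3/1
a_2 = 2: 8/3
a_3 = 1: 11/4
a_4 = 1: 19/7
a_5 = 4: 87/32
a_6 = 1: 106/39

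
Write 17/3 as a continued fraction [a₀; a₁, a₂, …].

[5; 1, 2]

17 = 5·3 + 2, so a_0 = 5
3 = 1·2 + 1, so a_1 = 1
2 = 2·1 + 0, so a_2 = 2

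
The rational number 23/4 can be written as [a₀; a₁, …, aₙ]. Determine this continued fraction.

23 = 5·4 + 3, so a_0 = 5
4 = 1·3 + 1, so a_1 = 1
3 = 3·1 + 0, so a_2 = 3

[5; 1, 3]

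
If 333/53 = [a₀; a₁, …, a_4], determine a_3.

1

⌊333/53⌋ = 6, remainder 15
⌊53/15⌋ = 3, remainder 8
⌊15/8⌋ = 1, remainder 7
⌊8/7⌋ = 1, remainder 1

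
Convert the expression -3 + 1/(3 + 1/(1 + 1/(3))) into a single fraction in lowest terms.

-41/15

a_0 = -3: -3/1
a_1 = 3: -8/3
a_2 = 1: -11/4
a_3 = 3: -41/15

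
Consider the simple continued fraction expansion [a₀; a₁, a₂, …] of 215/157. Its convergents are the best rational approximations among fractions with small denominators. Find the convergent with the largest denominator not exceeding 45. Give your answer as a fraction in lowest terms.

a_0 = 1: 1/1  (≤ bound)
a_1 = 2: 3/2  (≤ bound)
a_2 = 1: 4/3  (≤ bound)
a_3 = 2: 11/8  (≤ bound)
a_4 = 2: 26/19  (≤ bound)
a_5 = 2: 63/46  (> 45, stop)

26/19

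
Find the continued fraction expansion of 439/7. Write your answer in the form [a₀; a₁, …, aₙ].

[62; 1, 2, 2]

Run the Euclidean algorithm, recording each quotient:
439 ÷ 7 → quotient 62, remainder 5
7 ÷ 5 → quotient 1, remainder 2
5 ÷ 2 → quotient 2, remainder 1
2 ÷ 1 → quotient 2, remainder 0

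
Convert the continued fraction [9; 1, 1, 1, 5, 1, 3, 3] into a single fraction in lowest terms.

2422/251

Build up convergents one term at a time:
a_0 = 9: 9/1
a_1 = 1: 10/1
a_2 = 1: 19/2
a_3 = 1: 29/3
a_4 = 5: 164/17
a_5 = 1: 193/20
a_6 = 3: 743/77
a_7 = 3: 2422/251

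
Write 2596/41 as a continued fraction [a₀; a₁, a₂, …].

Run the Euclidean algorithm, recording each quotient:
2596 ÷ 41 → quotient 63, remainder 13
41 ÷ 13 → quotient 3, remainder 2
13 ÷ 2 → quotient 6, remainder 1
2 ÷ 1 → quotient 2, remainder 0

[63; 3, 6, 2]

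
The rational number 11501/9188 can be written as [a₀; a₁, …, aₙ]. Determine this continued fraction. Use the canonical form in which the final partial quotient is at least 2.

[1; 3, 1, 35, 7, 9]

11501 ÷ 9188 → quotient 1, remainder 2313
9188 ÷ 2313 → quotient 3, remainder 2249
2313 ÷ 2249 → quotient 1, remainder 64
2249 ÷ 64 → quotient 35, remainder 9
64 ÷ 9 → quotient 7, remainder 1
9 ÷ 1 → quotient 9, remainder 0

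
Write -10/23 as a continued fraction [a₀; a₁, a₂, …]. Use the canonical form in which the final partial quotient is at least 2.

Repeatedly divide and take the remainder:
-10 ÷ 23 → quotient -1, remainder 13
23 ÷ 13 → quotient 1, remainder 10
13 ÷ 10 → quotient 1, remainder 3
10 ÷ 3 → quotient 3, remainder 1
3 ÷ 1 → quotient 3, remainder 0

[-1; 1, 1, 3, 3]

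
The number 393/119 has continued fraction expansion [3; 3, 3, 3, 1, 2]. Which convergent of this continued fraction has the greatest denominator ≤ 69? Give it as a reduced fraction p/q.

a_0 = 3: 3/1  (≤ bound)
a_1 = 3: 10/3  (≤ bound)
a_2 = 3: 33/10  (≤ bound)
a_3 = 3: 109/33  (≤ bound)
a_4 = 1: 142/43  (≤ bound)
a_5 = 2: 393/119  (> 69, stop)

142/43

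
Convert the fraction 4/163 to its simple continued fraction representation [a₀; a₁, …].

[0; 40, 1, 3]

4 ÷ 163 → quotient 0, remainder 4
163 ÷ 4 → quotient 40, remainder 3
4 ÷ 3 → quotient 1, remainder 1
3 ÷ 1 → quotient 3, remainder 0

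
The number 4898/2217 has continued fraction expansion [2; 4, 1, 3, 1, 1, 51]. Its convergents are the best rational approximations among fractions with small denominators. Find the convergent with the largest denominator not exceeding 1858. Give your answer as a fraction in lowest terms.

List convergents until the denominator exceeds the bound:
a_0 = 2: 2/1  (≤ bound)
a_1 = 4: 9/4  (≤ bound)
a_2 = 1: 11/5  (≤ bound)
a_3 = 3: 42/19  (≤ bound)
a_4 = 1: 53/24  (≤ bound)
a_5 = 1: 95/43  (≤ bound)
a_6 = 51: 4898/2217  (> 1858, stop)

95/43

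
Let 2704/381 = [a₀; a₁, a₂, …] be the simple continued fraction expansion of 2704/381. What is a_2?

3

2704 = 7·381 + 37, so a_0 = 7
381 = 10·37 + 11, so a_1 = 10
37 = 3·11 + 4, so a_2 = 3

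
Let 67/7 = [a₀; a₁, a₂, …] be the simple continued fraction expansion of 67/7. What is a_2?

1

Apply division with remainder until the remainder is 0:
67 ÷ 7 → quotient 9, remainder 4
7 ÷ 4 → quotient 1, remainder 3
4 ÷ 3 → quotient 1, remainder 1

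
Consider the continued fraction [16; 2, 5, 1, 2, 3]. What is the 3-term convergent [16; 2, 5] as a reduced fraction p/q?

181/11

Start with 5.
2 + 1/(5/1) = 2 + 1/5 = 11/5
16 + 1/(11/5) = 16 + 5/11 = 181/11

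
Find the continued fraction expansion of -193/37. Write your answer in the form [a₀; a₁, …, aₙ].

Apply division with remainder until the remainder is 0:
-193 = -6·37 + 29, so a_0 = -6
37 = 1·29 + 8, so a_1 = 1
29 = 3·8 + 5, so a_2 = 3
8 = 1·5 + 3, so a_3 = 1
5 = 1·3 + 2, so a_4 = 1
3 = 1·2 + 1, so a_5 = 1
2 = 2·1 + 0, so a_6 = 2

[-6; 1, 3, 1, 1, 1, 2]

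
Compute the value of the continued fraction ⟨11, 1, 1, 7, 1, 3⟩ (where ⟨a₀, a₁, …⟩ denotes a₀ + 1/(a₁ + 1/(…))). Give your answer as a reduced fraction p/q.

Start with 3.
1 + 1/(3/1) = 1 + 1/3 = 4/3
7 + 1/(4/3) = 7 + 3/4 = 31/4
1 + 1/(31/4) = 1 + 4/31 = 35/31
1 + 1/(35/31) = 1 + 31/35 = 66/35
11 + 1/(66/35) = 11 + 35/66 = 761/66

761/66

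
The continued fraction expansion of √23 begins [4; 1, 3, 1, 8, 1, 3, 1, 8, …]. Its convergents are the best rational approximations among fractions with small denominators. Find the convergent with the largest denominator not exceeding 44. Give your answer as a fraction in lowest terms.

List convergents until the denominator exceeds the bound:
a_0 = 4: 4/1  (≤ bound)
a_1 = 1: 5/1  (≤ bound)
a_2 = 3: 19/4  (≤ bound)
a_3 = 1: 24/5  (≤ bound)
a_4 = 8: 211/44  (≤ bound)
a_5 = 1: 235/49  (> 44, stop)

211/44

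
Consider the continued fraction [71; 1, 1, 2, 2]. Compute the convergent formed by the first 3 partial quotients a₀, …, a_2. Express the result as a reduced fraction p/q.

a_0 = 71: 71/1
a_1 = 1: 72/1
a_2 = 1: 143/2

143/2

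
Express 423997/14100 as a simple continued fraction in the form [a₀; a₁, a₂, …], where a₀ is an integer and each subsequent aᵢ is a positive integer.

Apply division with remainder until the remainder is 0:
423997 = 30·14100 + 997, so a_0 = 30
14100 = 14·997 + 142, so a_1 = 14
997 = 7·142 + 3, so a_2 = 7
142 = 47·3 + 1, so a_3 = 47
3 = 3·1 + 0, so a_4 = 3

[30; 14, 7, 47, 3]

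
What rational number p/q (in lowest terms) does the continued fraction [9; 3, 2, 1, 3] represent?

344/37

a_0 = 9: 9/1
a_1 = 3: 28/3
a_2 = 2: 65/7
a_3 = 1: 93/10
a_4 = 3: 344/37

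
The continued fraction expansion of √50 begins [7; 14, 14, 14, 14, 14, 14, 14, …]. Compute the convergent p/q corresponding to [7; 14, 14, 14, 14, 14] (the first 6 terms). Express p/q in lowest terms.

3880899/548842

Collapse the nested fraction from the inside out:
Start with 14.
14 + 1/(14/1) = 14 + 1/14 = 197/14
14 + 1/(197/14) = 14 + 14/197 = 2772/197
14 + 1/(2772/197) = 14 + 197/2772 = 39005/2772
14 + 1/(39005/2772) = 14 + 2772/39005 = 548842/39005
7 + 1/(548842/39005) = 7 + 39005/548842 = 3880899/548842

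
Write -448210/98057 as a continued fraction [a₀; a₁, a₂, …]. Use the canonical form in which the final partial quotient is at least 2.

[-5; 2, 3, 39, 3, 1, 1, 50]

Apply division with remainder until the remainder is 0:
-448210 = -5·98057 + 42075, so a_0 = -5
98057 = 2·42075 + 13907, so a_1 = 2
42075 = 3·13907 + 354, so a_2 = 3
13907 = 39·354 + 101, so a_3 = 39
354 = 3·101 + 51, so a_4 = 3
101 = 1·51 + 50, so a_5 = 1
51 = 1·50 + 1, so a_6 = 1
50 = 50·1 + 0, so a_7 = 50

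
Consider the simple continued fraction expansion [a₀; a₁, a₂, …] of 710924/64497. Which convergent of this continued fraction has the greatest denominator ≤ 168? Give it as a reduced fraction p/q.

1466/133

a_0 = 11: 11/1  (≤ bound)
a_1 = 44: 485/44  (≤ bound)
a_2 = 3: 1466/133  (≤ bound)
a_3 = 1: 1951/177  (> 168, stop)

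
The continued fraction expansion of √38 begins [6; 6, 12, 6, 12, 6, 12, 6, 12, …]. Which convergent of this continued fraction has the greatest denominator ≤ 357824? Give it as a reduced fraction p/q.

202501/32850

List convergents until the denominator exceeds the bound:
a_0 = 6: 6/1  (≤ bound)
a_1 = 6: 37/6  (≤ bound)
a_2 = 12: 450/73  (≤ bound)
a_3 = 6: 2737/444  (≤ bound)
a_4 = 12: 33294/5401  (≤ bound)
a_5 = 6: 202501/32850  (≤ bound)
a_6 = 12: 2463306/399601  (> 357824, stop)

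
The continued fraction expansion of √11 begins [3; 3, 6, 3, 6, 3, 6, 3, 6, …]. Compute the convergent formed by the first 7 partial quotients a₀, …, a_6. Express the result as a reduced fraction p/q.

25077/7561

a_0 = 3: 3/1
a_1 = 3: 10/3
a_2 = 6: 63/19
a_3 = 3: 199/60
a_4 = 6: 1257/379
a_5 = 3: 3970/1197
a_6 = 6: 25077/7561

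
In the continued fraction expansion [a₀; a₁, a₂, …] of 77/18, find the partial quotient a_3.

1

Apply division with remainder until the remainder is 0:
77 ÷ 18 → quotient 4, remainder 5
18 ÷ 5 → quotient 3, remainder 3
5 ÷ 3 → quotient 1, remainder 2
3 ÷ 2 → quotient 1, remainder 1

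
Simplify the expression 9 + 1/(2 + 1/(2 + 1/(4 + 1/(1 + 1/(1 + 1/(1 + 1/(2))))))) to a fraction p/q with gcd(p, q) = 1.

Use the convergent recurrence hₖ = aₖ·hₖ₋₁ + hₖ₋₂ (and likewise for the denominators kₖ):
a_0 = 9: 9/1
a_1 = 2: 19/2
a_2 = 2: 47/5
a_3 = 4: 207/22
a_4 = 1: 254/27
a_5 = 1: 461/49
a_6 = 1: 715/76
a_7 = 2: 1891/201

1891/201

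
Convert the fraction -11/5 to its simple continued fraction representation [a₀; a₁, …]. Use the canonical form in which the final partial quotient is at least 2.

-11 = -3·5 + 4, so a_0 = -3
5 = 1·4 + 1, so a_1 = 1
4 = 4·1 + 0, so a_2 = 4

[-3; 1, 4]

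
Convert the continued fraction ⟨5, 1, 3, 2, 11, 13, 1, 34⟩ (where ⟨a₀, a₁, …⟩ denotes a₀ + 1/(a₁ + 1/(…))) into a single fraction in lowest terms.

292775/50682

Collapse the nested fraction from the inside out:
Start with 34.
1 + 1/(34/1) = 1 + 1/34 = 35/34
13 + 1/(35/34) = 13 + 34/35 = 489/35
11 + 1/(489/35) = 11 + 35/489 = 5414/489
2 + 1/(5414/489) = 2 + 489/5414 = 11317/5414
3 + 1/(11317/5414) = 3 + 5414/11317 = 39365/11317
1 + 1/(39365/11317) = 1 + 11317/39365 = 50682/39365
5 + 1/(50682/39365) = 5 + 39365/50682 = 292775/50682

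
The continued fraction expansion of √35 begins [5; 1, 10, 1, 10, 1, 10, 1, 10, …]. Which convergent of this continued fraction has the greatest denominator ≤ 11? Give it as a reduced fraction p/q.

a_0 = 5: 5/1  (≤ bound)
a_1 = 1: 6/1  (≤ bound)
a_2 = 10: 65/11  (≤ bound)
a_3 = 1: 71/12  (> 11, stop)

65/11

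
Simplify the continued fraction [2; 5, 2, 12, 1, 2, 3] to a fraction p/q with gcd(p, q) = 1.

a_0 = 2: 2/1
a_1 = 5: 11/5
a_2 = 2: 24/11
a_3 = 12: 299/137
a_4 = 1: 323/148
a_5 = 2: 945/433
a_6 = 3: 3158/1447

3158/1447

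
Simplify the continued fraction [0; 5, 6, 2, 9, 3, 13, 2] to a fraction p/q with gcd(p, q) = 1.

10560/54431

Work from the innermost term outward:
Start with 2.
13 + 1/(2/1) = 13 + 1/2 = 27/2
3 + 1/(27/2) = 3 + 2/27 = 83/27
9 + 1/(83/27) = 9 + 27/83 = 774/83
2 + 1/(774/83) = 2 + 83/774 = 1631/774
6 + 1/(1631/774) = 6 + 774/1631 = 10560/1631
5 + 1/(10560/1631) = 5 + 1631/10560 = 54431/10560
0 + 1/(54431/10560) = 0 + 10560/54431 = 10560/54431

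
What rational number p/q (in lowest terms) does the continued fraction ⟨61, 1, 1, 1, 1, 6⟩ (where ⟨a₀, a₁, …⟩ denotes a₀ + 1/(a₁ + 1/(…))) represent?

2033/33

Work from the innermost term outward:
Start with 6.
1 + 1/(6/1) = 1 + 1/6 = 7/6
1 + 1/(7/6) = 1 + 6/7 = 13/7
1 + 1/(13/7) = 1 + 7/13 = 20/13
1 + 1/(20/13) = 1 + 13/20 = 33/20
61 + 1/(33/20) = 61 + 20/33 = 2033/33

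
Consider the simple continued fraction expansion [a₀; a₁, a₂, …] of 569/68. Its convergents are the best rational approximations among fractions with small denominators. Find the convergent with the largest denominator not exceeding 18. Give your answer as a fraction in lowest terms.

a_0 = 8: 8/1  (≤ bound)
a_1 = 2: 17/2  (≤ bound)
a_2 = 1: 25/3  (≤ bound)
a_3 = 2: 67/8  (≤ bound)
a_4 = 1: 92/11  (≤ bound)
a_5 = 1: 159/19  (> 18, stop)

92/11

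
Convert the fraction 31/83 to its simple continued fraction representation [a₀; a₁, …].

31 ÷ 83 → quotient 0, remainder 31
83 ÷ 31 → quotient 2, remainder 21
31 ÷ 21 → quotient 1, remainder 10
21 ÷ 10 → quotient 2, remainder 1
10 ÷ 1 → quotient 10, remainder 0

[0; 2, 1, 2, 10]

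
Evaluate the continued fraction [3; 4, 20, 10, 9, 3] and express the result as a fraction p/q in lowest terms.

74793/23035

Work from the innermost term outward:
Start with 3.
9 + 1/(3/1) = 9 + 1/3 = 28/3
10 + 1/(28/3) = 10 + 3/28 = 283/28
20 + 1/(283/28) = 20 + 28/283 = 5688/283
4 + 1/(5688/283) = 4 + 283/5688 = 23035/5688
3 + 1/(23035/5688) = 3 + 5688/23035 = 74793/23035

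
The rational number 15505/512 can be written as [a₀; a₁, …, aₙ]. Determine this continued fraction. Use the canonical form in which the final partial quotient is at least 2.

Repeatedly divide and take the remainder:
⌊15505/512⌋ = 30, remainder 145
⌊512/145⌋ = 3, remainder 77
⌊145/77⌋ = 1, remainder 68
⌊77/68⌋ = 1, remainder 9
⌊68/9⌋ = 7, remainder 5
⌊9/5⌋ = 1, remainder 4
⌊5/4⌋ = 1, remainder 1
⌊4/1⌋ = 4, remainder 0

[30; 3, 1, 1, 7, 1, 1, 4]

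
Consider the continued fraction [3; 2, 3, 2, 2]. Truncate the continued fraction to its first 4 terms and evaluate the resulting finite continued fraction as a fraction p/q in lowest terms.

55/16

Start with 2.
3 + 1/(2/1) = 3 + 1/2 = 7/2
2 + 1/(7/2) = 2 + 2/7 = 16/7
3 + 1/(16/7) = 3 + 7/16 = 55/16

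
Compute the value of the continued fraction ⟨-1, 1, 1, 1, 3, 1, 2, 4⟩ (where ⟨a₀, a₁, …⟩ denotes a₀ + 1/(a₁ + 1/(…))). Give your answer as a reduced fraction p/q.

-61/170

Use the convergent recurrence hₖ = aₖ·hₖ₋₁ + hₖ₋₂ (and likewise for the denominators kₖ):
a_0 = -1: -1/1
a_1 = 1: 0/1
a_2 = 1: -1/2
a_3 = 1: -1/3
a_4 = 3: -4/11
a_5 = 1: -5/14
a_6 = 2: -14/39
a_7 = 4: -61/170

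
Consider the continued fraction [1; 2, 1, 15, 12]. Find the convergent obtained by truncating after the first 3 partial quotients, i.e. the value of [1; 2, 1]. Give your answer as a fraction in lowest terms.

4/3

Build up convergents one term at a time:
a_0 = 1: 1/1
a_1 = 2: 3/2
a_2 = 1: 4/3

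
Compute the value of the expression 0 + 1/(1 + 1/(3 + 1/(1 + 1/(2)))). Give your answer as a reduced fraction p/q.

11/14

a_0 = 0: 0/1
a_1 = 1: 1/1
a_2 = 3: 3/4
a_3 = 1: 4/5
a_4 = 2: 11/14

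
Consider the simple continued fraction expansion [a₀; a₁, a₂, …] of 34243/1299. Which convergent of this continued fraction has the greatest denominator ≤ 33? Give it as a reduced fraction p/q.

659/25

List convergents until the denominator exceeds the bound:
a_0 = 26: 26/1  (≤ bound)
a_1 = 2: 53/2  (≤ bound)
a_2 = 1: 79/3  (≤ bound)
a_3 = 3: 290/11  (≤ bound)
a_4 = 2: 659/25  (≤ bound)
a_5 = 1: 949/36  (> 33, stop)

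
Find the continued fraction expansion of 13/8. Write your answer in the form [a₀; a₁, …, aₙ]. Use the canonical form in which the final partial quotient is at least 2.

Run the Euclidean algorithm, recording each quotient:
13 ÷ 8 → quotient 1, remainder 5
8 ÷ 5 → quotient 1, remainder 3
5 ÷ 3 → quotient 1, remainder 2
3 ÷ 2 → quotient 1, remainder 1
2 ÷ 1 → quotient 2, remainder 0

[1; 1, 1, 1, 2]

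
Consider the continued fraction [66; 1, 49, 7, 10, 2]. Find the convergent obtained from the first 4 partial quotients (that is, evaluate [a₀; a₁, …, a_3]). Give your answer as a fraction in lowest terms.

23510/351

Start with 7.
49 + 1/(7/1) = 49 + 1/7 = 344/7
1 + 1/(344/7) = 1 + 7/344 = 351/344
66 + 1/(351/344) = 66 + 344/351 = 23510/351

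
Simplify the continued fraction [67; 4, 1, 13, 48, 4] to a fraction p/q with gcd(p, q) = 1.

a_0 = 67: 67/1
a_1 = 4: 269/4
a_2 = 1: 336/5
a_3 = 13: 4637/69
a_4 = 48: 222912/3317
a_5 = 4: 896285/13337

896285/13337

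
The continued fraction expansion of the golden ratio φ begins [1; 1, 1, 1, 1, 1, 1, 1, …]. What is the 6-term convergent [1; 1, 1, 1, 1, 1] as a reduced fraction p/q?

a_0 = 1: 1/1
a_1 = 1: 2/1
a_2 = 1: 3/2
a_3 = 1: 5/3
a_4 = 1: 8/5
a_5 = 1: 13/8

13/8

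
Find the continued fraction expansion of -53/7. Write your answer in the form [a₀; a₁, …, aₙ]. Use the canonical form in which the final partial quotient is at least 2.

[-8; 2, 3]

-53 = -8·7 + 3, so a_0 = -8
7 = 2·3 + 1, so a_1 = 2
3 = 3·1 + 0, so a_2 = 3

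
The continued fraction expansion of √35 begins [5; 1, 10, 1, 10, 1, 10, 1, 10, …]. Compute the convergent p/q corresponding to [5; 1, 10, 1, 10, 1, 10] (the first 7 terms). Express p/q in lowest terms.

Build up convergents one term at a time:
a_0 = 5: 5/1
a_1 = 1: 6/1
a_2 = 10: 65/11
a_3 = 1: 71/12
a_4 = 10: 775/131
a_5 = 1: 846/143
a_6 = 10: 9235/1561

9235/1561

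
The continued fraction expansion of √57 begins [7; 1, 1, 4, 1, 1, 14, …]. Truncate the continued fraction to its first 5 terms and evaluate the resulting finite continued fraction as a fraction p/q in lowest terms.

83/11

a_0 = 7: 7/1
a_1 = 1: 8/1
a_2 = 1: 15/2
a_3 = 4: 68/9
a_4 = 1: 83/11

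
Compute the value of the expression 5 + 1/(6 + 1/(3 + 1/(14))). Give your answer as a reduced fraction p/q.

1403/272

a_0 = 5: 5/1
a_1 = 6: 31/6
a_2 = 3: 98/19
a_3 = 14: 1403/272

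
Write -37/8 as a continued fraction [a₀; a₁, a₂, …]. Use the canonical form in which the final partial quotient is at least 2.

-37 = -5·8 + 3, so a_0 = -5
8 = 2·3 + 2, so a_1 = 2
3 = 1·2 + 1, so a_2 = 1
2 = 2·1 + 0, so a_3 = 2

[-5; 2, 1, 2]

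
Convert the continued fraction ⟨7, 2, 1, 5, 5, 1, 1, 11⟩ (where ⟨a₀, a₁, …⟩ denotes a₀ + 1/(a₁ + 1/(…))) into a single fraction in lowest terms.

Compute successive convergents:
a_0 = 7: 7/1
a_1 = 2: 15/2
a_2 = 1: 22/3
a_3 = 5: 125/17
a_4 = 5: 647/88
a_5 = 1: 772/105
a_6 = 1: 1419/193
a_7 = 11: 16381/2228

16381/2228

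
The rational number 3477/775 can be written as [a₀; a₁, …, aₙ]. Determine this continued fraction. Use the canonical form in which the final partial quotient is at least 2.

[4; 2, 17, 1, 20]

3477 ÷ 775 → quotient 4, remainder 377
775 ÷ 377 → quotient 2, remainder 21
377 ÷ 21 → quotient 17, remainder 20
21 ÷ 20 → quotient 1, remainder 1
20 ÷ 1 → quotient 20, remainder 0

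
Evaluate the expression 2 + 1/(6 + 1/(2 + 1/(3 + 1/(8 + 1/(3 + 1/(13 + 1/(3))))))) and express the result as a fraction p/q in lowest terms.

Collapse the nested fraction from the inside out:
Start with 3.
13 + 1/(3/1) = 13 + 1/3 = 40/3
3 + 1/(40/3) = 3 + 3/40 = 123/40
8 + 1/(123/40) = 8 + 40/123 = 1024/123
3 + 1/(1024/123) = 3 + 123/1024 = 3195/1024
2 + 1/(3195/1024) = 2 + 1024/3195 = 7414/3195
6 + 1/(7414/3195) = 6 + 3195/7414 = 47679/7414
2 + 1/(47679/7414) = 2 + 7414/47679 = 102772/47679

102772/47679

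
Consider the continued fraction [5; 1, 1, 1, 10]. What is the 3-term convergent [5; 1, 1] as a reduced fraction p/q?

Use the convergent recurrence hₖ = aₖ·hₖ₋₁ + hₖ₋₂ (and likewise for the denominators kₖ):
a_0 = 5: 5/1
a_1 = 1: 6/1
a_2 = 1: 11/2

11/2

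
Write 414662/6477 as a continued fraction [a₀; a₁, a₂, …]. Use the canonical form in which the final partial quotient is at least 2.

Repeatedly divide and take the remainder:
414662 ÷ 6477 → quotient 64, remainder 134
6477 ÷ 134 → quotient 48, remainder 45
134 ÷ 45 → quotient 2, remainder 44
45 ÷ 44 → quotient 1, remainder 1
44 ÷ 1 → quotient 44, remainder 0

[64; 48, 2, 1, 44]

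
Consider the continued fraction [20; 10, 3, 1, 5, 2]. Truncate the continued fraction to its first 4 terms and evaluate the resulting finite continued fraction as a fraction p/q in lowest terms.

Start with 1.
3 + 1/(1/1) = 3 + 1/1 = 4/1
10 + 1/(4/1) = 10 + 1/4 = 41/4
20 + 1/(41/4) = 20 + 4/41 = 824/41

824/41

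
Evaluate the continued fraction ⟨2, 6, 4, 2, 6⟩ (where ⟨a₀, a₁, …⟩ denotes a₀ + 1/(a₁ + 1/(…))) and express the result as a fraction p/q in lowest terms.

Use the convergent recurrence hₖ = aₖ·hₖ₋₁ + hₖ₋₂ (and likewise for the denominators kₖ):
a_0 = 2: 2/1
a_1 = 6: 13/6
a_2 = 4: 54/25
a_3 = 2: 121/56
a_4 = 6: 780/361

780/361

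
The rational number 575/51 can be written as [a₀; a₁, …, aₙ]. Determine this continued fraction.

575 ÷ 51 → quotient 11, remainder 14
51 ÷ 14 → quotient 3, remainder 9
14 ÷ 9 → quotient 1, remainder 5
9 ÷ 5 → quotient 1, remainder 4
5 ÷ 4 → quotient 1, remainder 1
4 ÷ 1 → quotient 4, remainder 0

[11; 3, 1, 1, 1, 4]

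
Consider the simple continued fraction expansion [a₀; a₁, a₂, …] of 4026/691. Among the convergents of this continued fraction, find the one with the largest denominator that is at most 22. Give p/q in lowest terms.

a_0 = 5: 5/1  (≤ bound)
a_1 = 1: 6/1  (≤ bound)
a_2 = 4: 29/5  (≤ bound)
a_3 = 1: 35/6  (≤ bound)
a_4 = 3: 134/23  (> 22, stop)

35/6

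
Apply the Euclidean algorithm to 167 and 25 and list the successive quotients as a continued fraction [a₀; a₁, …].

[6; 1, 2, 8]

167 = 6·25 + 17, so a_0 = 6
25 = 1·17 + 8, so a_1 = 1
17 = 2·8 + 1, so a_2 = 2
8 = 8·1 + 0, so a_3 = 8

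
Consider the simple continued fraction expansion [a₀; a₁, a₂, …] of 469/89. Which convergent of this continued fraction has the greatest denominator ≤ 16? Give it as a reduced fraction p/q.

a_0 = 5: 5/1  (≤ bound)
a_1 = 3: 16/3  (≤ bound)
a_2 = 1: 21/4  (≤ bound)
a_3 = 2: 58/11  (≤ bound)
a_4 = 2: 137/26  (> 16, stop)

58/11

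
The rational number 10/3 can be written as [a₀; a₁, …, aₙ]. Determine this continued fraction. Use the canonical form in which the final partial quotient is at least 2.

[3; 3]

10 ÷ 3 → quotient 3, remainder 1
3 ÷ 1 → quotient 3, remainder 0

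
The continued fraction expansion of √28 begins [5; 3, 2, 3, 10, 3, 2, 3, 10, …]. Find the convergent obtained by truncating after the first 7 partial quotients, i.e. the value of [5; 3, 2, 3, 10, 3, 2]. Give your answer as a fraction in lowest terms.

Collapse the nested fraction from the inside out:
Start with 2.
3 + 1/(2/1) = 3 + 1/2 = 7/2
10 + 1/(7/2) = 10 + 2/7 = 72/7
3 + 1/(72/7) = 3 + 7/72 = 223/72
2 + 1/(223/72) = 2 + 72/223 = 518/223
3 + 1/(518/223) = 3 + 223/518 = 1777/518
5 + 1/(1777/518) = 5 + 518/1777 = 9403/1777

9403/1777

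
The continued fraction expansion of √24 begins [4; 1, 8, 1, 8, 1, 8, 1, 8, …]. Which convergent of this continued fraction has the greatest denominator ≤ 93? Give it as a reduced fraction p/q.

a_0 = 4: 4/1  (≤ bound)
a_1 = 1: 5/1  (≤ bound)
a_2 = 8: 44/9  (≤ bound)
a_3 = 1: 49/10  (≤ bound)
a_4 = 8: 436/89  (≤ bound)
a_5 = 1: 485/99  (> 93, stop)

436/89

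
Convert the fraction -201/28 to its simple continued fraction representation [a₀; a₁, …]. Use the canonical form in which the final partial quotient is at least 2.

[-8; 1, 4, 1, 1, 2]

Apply division with remainder until the remainder is 0:
⌊-201/28⌋ = -8, remainder 23
⌊28/23⌋ = 1, remainder 5
⌊23/5⌋ = 4, remainder 3
⌊5/3⌋ = 1, remainder 2
⌊3/2⌋ = 1, remainder 1
⌊2/1⌋ = 2, remainder 0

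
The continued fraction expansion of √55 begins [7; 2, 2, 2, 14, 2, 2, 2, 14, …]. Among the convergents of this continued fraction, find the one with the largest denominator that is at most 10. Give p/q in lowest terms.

37/5

a_0 = 7: 7/1  (≤ bound)
a_1 = 2: 15/2  (≤ bound)
a_2 = 2: 37/5  (≤ bound)
a_3 = 2: 89/12  (> 10, stop)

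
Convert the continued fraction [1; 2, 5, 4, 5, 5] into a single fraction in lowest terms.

1822/1251

Use the convergent recurrence hₖ = aₖ·hₖ₋₁ + hₖ₋₂ (and likewise for the denominators kₖ):
a_0 = 1: 1/1
a_1 = 2: 3/2
a_2 = 5: 16/11
a_3 = 4: 67/46
a_4 = 5: 351/241
a_5 = 5: 1822/1251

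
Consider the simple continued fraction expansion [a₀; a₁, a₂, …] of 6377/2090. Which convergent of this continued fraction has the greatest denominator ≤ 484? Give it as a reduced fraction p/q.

a_0 = 3: 3/1  (≤ bound)
a_1 = 19: 58/19  (≤ bound)
a_2 = 1: 61/20  (≤ bound)
a_3 = 1: 119/39  (≤ bound)
a_4 = 7: 894/293  (≤ bound)
a_5 = 7: 6377/2090  (> 484, stop)

894/293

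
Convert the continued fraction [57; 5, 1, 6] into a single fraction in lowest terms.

a_0 = 57: 57/1
a_1 = 5: 286/5
a_2 = 1: 343/6
a_3 = 6: 2344/41

2344/41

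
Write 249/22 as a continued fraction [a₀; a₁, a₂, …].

[11; 3, 7]

Repeatedly divide and take the remainder:
⌊249/22⌋ = 11, remainder 7
⌊22/7⌋ = 3, remainder 1
⌊7/1⌋ = 7, remainder 0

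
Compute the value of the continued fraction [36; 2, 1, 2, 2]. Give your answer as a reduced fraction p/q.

a_0 = 36: 36/1
a_1 = 2: 73/2
a_2 = 1: 109/3
a_3 = 2: 291/8
a_4 = 2: 691/19

691/19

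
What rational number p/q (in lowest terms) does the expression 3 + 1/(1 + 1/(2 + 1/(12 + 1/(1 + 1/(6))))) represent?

a_0 = 3: 3/1
a_1 = 1: 4/1
a_2 = 2: 11/3
a_3 = 12: 136/37
a_4 = 1: 147/40
a_5 = 6: 1018/277

1018/277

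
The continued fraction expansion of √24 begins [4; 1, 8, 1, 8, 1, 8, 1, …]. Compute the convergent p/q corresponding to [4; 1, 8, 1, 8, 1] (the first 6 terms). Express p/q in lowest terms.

a_0 = 4: 4/1
a_1 = 1: 5/1
a_2 = 8: 44/9
a_3 = 1: 49/10
a_4 = 8: 436/89
a_5 = 1: 485/99

485/99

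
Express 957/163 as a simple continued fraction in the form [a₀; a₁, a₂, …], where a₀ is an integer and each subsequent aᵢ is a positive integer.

Apply division with remainder until the remainder is 0:
957 = 5·163 + 142, so a_0 = 5
163 = 1·142 + 21, so a_1 = 1
142 = 6·21 + 16, so a_2 = 6
21 = 1·16 + 5, so a_3 = 1
16 = 3·5 + 1, so a_4 = 3
5 = 5·1 + 0, so a_5 = 5

[5; 1, 6, 1, 3, 5]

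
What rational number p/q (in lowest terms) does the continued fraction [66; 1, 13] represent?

Start with 13.
1 + 1/(13/1) = 1 + 1/13 = 14/13
66 + 1/(14/13) = 66 + 13/14 = 937/14

937/14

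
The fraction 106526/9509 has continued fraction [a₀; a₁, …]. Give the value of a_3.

14

⌊106526/9509⌋ = 11, remainder 1927
⌊9509/1927⌋ = 4, remainder 1801
⌊1927/1801⌋ = 1, remainder 126
⌊1801/126⌋ = 14, remainder 37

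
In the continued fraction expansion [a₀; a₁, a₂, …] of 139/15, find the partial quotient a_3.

139 ÷ 15 → quotient 9, remainder 4
15 ÷ 4 → quotient 3, remainder 3
4 ÷ 3 → quotient 1, remainder 1
3 ÷ 1 → quotient 3, remainder 0

3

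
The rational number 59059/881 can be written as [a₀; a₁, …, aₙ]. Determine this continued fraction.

[67; 27, 1, 1, 7, 2]

59059 ÷ 881 → quotient 67, remainder 32
881 ÷ 32 → quotient 27, remainder 17
32 ÷ 17 → quotient 1, remainder 15
17 ÷ 15 → quotient 1, remainder 2
15 ÷ 2 → quotient 7, remainder 1
2 ÷ 1 → quotient 2, remainder 0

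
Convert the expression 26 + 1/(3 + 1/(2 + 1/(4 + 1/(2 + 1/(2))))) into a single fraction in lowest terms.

Start with 2.
2 + 1/(2/1) = 2 + 1/2 = 5/2
4 + 1/(5/2) = 4 + 2/5 = 22/5
2 + 1/(22/5) = 2 + 5/22 = 49/22
3 + 1/(49/22) = 3 + 22/49 = 169/49
26 + 1/(169/49) = 26 + 49/169 = 4443/169

4443/169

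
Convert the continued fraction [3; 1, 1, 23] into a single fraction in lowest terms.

165/47

Start with 23.
1 + 1/(23/1) = 1 + 1/23 = 24/23
1 + 1/(24/23) = 1 + 23/24 = 47/24
3 + 1/(47/24) = 3 + 24/47 = 165/47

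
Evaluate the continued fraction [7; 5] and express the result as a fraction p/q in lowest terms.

Compute successive convergents:
a_0 = 7: 7/1
a_1 = 5: 36/5

36/5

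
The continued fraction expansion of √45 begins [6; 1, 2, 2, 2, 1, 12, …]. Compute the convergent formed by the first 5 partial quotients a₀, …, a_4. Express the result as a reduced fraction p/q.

114/17

a_0 = 6: 6/1
a_1 = 1: 7/1
a_2 = 2: 20/3
a_3 = 2: 47/7
a_4 = 2: 114/17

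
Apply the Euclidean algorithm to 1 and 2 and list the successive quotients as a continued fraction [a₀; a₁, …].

⌊1/2⌋ = 0, remainder 1
⌊2/1⌋ = 2, remainder 0

[0; 2]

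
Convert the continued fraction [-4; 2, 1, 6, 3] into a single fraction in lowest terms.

-230/63

Work from the innermost term outward:
Start with 3.
6 + 1/(3/1) = 6 + 1/3 = 19/3
1 + 1/(19/3) = 1 + 3/19 = 22/19
2 + 1/(22/19) = 2 + 19/22 = 63/22
-4 + 1/(63/22) = -4 + 22/63 = -230/63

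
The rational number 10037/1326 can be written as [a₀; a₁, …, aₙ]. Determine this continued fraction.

[7; 1, 1, 3, 9, 1, 2, 6]

10037 ÷ 1326 → quotient 7, remainder 755
1326 ÷ 755 → quotient 1, remainder 571
755 ÷ 571 → quotient 1, remainder 184
571 ÷ 184 → quotient 3, remainder 19
184 ÷ 19 → quotient 9, remainder 13
19 ÷ 13 → quotient 1, remainder 6
13 ÷ 6 → quotient 2, remainder 1
6 ÷ 1 → quotient 6, remainder 0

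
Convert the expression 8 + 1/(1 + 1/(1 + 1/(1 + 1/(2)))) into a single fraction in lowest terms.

69/8

a_0 = 8: 8/1
a_1 = 1: 9/1
a_2 = 1: 17/2
a_3 = 1: 26/3
a_4 = 2: 69/8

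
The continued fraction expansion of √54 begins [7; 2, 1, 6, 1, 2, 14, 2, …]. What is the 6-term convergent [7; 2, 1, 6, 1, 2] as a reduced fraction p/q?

Start with 2.
1 + 1/(2/1) = 1 + 1/2 = 3/2
6 + 1/(3/2) = 6 + 2/3 = 20/3
1 + 1/(20/3) = 1 + 3/20 = 23/20
2 + 1/(23/20) = 2 + 20/23 = 66/23
7 + 1/(66/23) = 7 + 23/66 = 485/66

485/66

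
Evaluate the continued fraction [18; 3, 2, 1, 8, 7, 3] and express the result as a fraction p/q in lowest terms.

Starting at the tail and folding back:
Start with 3.
7 + 1/(3/1) = 7 + 1/3 = 22/3
8 + 1/(22/3) = 8 + 3/22 = 179/22
1 + 1/(179/22) = 1 + 22/179 = 201/179
2 + 1/(201/179) = 2 + 179/201 = 581/201
3 + 1/(581/201) = 3 + 201/581 = 1944/581
18 + 1/(1944/581) = 18 + 581/1944 = 35573/1944

35573/1944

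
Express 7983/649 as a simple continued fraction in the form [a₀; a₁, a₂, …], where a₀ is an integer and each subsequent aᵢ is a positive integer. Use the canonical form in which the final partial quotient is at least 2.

[12; 3, 3, 21, 3]

⌊7983/649⌋ = 12, remainder 195
⌊649/195⌋ = 3, remainder 64
⌊195/64⌋ = 3, remainder 3
⌊64/3⌋ = 21, remainder 1
⌊3/1⌋ = 3, remainder 0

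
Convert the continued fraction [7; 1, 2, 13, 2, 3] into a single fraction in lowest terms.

Start with 3.
2 + 1/(3/1) = 2 + 1/3 = 7/3
13 + 1/(7/3) = 13 + 3/7 = 94/7
2 + 1/(94/7) = 2 + 7/94 = 195/94
1 + 1/(195/94) = 1 + 94/195 = 289/195
7 + 1/(289/195) = 7 + 195/289 = 2218/289

2218/289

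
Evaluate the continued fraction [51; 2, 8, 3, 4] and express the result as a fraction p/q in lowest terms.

Use the convergent recurrence hₖ = aₖ·hₖ₋₁ + hₖ₋₂ (and likewise for the denominators kₖ):
a_0 = 51: 51/1
a_1 = 2: 103/2
a_2 = 8: 875/17
a_3 = 3: 2728/53
a_4 = 4: 11787/229

11787/229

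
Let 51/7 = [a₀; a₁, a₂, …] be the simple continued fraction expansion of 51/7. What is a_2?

51 ÷ 7 → quotient 7, remainder 2
7 ÷ 2 → quotient 3, remainder 1
2 ÷ 1 → quotient 2, remainder 0

2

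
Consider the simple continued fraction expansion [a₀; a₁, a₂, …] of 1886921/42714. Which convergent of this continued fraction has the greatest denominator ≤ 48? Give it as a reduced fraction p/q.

751/17

List convergents until the denominator exceeds the bound:
a_0 = 44: 44/1  (≤ bound)
a_1 = 5: 221/5  (≤ bound)
a_2 = 1: 265/6  (≤ bound)
a_3 = 2: 751/17  (≤ bound)
a_4 = 4: 3269/74  (> 48, stop)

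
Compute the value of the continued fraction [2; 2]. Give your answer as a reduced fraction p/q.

5/2

Start with 2.
2 + 1/(2/1) = 2 + 1/2 = 5/2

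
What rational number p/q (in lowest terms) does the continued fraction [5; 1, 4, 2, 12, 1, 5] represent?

5102/877

a_0 = 5: 5/1
a_1 = 1: 6/1
a_2 = 4: 29/5
a_3 = 2: 64/11
a_4 = 12: 797/137
a_5 = 1: 861/148
a_6 = 5: 5102/877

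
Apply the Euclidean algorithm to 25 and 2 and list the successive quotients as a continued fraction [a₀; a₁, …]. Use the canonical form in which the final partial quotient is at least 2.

⌊25/2⌋ = 12, remainder 1
⌊2/1⌋ = 2, remainder 0

[12; 2]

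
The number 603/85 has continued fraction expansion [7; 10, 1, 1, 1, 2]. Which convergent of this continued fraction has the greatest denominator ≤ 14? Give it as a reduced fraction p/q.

78/11

List convergents until the denominator exceeds the bound:
a_0 = 7: 7/1  (≤ bound)
a_1 = 10: 71/10  (≤ bound)
a_2 = 1: 78/11  (≤ bound)
a_3 = 1: 149/21  (> 14, stop)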